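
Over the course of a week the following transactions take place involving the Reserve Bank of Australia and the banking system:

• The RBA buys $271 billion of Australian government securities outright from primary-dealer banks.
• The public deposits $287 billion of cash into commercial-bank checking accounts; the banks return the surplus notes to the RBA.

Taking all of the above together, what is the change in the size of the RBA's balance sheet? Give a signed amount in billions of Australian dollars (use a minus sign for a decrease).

OMO purchase (from banks) $271 billion: an RBA asset is acquired → +$271B.
Currency deposit $287 billion: only the composition of liabilities changes → 0.
Net: 271 + 0 = +$271 billion.

+$271 billion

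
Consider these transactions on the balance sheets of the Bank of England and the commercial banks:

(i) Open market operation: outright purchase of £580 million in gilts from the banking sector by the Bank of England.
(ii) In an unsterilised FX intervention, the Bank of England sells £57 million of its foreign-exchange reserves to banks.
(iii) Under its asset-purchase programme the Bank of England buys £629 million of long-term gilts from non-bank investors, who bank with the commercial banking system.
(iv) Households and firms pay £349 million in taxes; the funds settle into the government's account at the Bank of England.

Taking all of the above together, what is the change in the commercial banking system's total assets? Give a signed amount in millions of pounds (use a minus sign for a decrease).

OMO purchase (from banks) £580 million: just an asset swap on bank balance sheets → 0.
FX sale £57 million: just an asset swap on bank balance sheets → 0.
Asset purchase (from non-banks) £629 million: bank balance sheets expand → +£629M.
Government account inflow £349 million: bank balance sheets shrink → −£349M.
Net: 0 + 0 + 629 − 349 = +£280 million.

+£280 million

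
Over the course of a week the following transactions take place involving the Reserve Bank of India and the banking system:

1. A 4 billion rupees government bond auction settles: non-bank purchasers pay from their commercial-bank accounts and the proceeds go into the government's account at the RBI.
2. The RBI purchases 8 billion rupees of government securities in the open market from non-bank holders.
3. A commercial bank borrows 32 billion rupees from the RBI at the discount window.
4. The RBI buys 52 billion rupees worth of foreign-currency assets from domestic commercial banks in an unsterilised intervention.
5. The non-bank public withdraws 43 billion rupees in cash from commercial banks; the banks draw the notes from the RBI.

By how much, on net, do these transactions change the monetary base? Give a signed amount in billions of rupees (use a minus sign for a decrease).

+88 billion

Government account inflow 4 billion rupees: reserves shift to a non-base liability → −4B.
Asset purchase (from non-banks) 8 billion rupees: RBI balance sheet expands → +8B.
Discount-window loan 32 billion rupees: RBI balance sheet expands → +32B.
FX purchase 52 billion rupees: RBI balance sheet expands → +52B.
Currency withdrawal 43 billion rupees: just a shift between currency and reserves — both are base money → 0.
Net: −4 + 8 + 32 + 52 + 0 = +88 billion.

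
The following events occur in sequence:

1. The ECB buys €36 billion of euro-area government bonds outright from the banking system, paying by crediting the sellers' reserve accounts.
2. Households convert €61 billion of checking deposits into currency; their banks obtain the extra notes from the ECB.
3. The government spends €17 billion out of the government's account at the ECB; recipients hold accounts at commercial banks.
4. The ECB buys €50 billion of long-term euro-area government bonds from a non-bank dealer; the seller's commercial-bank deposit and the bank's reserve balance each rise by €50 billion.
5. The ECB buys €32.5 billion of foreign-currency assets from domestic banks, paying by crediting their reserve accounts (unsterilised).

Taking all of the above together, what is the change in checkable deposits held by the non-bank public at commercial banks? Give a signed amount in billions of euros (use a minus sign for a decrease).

OMO purchase (from banks) €36 billion: the counterparty is a bank, so public deposits are unchanged → 0.
Currency withdrawal €61 billion: non-bank counterparties' bank balances fall → −€61B.
Government spending €17 billion: non-bank counterparties' bank balances rise → +€17B.
Asset purchase (from non-banks) €50 billion: non-bank counterparties' bank balances rise → +€50B.
FX purchase €32.5 billion: the counterparty is a bank, so public deposits are unchanged → 0.
Net: 0 − 61 + 17 + 50 + 0 = +€6 billion.

+€6 billion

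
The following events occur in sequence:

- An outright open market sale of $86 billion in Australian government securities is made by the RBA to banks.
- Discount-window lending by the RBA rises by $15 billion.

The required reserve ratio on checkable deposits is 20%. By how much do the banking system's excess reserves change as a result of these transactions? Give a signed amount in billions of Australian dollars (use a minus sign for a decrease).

OMO sale (to banks) $86 billion: reserves −$86B, deposits 0.
Discount-window loan $15 billion: reserves +$15B, deposits 0.
Totals: Δreserves = −$71B, Δdeposits = 0.
Δrequired reserves = 20% × 0 = 0.
Δexcess reserves = Δreserves − Δrequired = −$71B − (0) = -$71 billion.

-$71 billion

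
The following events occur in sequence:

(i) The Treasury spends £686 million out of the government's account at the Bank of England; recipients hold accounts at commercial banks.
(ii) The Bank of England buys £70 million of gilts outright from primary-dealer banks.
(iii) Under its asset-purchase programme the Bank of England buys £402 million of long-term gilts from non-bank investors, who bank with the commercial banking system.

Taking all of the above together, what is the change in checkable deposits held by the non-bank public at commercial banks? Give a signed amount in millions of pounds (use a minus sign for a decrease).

Government spending £686 million: non-bank counterparties' bank balances rise → +£686M.
OMO purchase (from banks) £70 million: the counterparty is a bank, so public deposits are unchanged → 0.
Asset purchase (from non-banks) £402 million: non-bank counterparties' bank balances rise → +£402M.
Net: 686 + 0 + 402 = +£1088 million.

+£1088 million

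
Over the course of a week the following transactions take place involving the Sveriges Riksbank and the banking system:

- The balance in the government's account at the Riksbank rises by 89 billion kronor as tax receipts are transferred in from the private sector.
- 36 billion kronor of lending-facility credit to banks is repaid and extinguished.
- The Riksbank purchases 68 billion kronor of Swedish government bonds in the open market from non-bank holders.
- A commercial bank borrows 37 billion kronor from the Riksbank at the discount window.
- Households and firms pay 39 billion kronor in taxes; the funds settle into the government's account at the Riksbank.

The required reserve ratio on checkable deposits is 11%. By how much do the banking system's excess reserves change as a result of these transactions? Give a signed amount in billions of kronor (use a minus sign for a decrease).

-52.4 billion

Government account inflow 89 billion kronor: reserves −89B, deposits −89B.
Discount-window repayment 36 billion kronor: reserves −36B, deposits 0.
Asset purchase (from non-banks) 68 billion kronor: reserves +68B, deposits +68B.
Discount-window loan 37 billion kronor: reserves +37B, deposits 0.
Government account inflow 39 billion kronor: reserves −39B, deposits −39B.
Totals: Δreserves = −59B, Δdeposits = −60B.
Δrequired reserves = 11% × −60B = −6.6B.
Δexcess reserves = Δreserves − Δrequired = −59B − (−6.6B) = -52.4 billion.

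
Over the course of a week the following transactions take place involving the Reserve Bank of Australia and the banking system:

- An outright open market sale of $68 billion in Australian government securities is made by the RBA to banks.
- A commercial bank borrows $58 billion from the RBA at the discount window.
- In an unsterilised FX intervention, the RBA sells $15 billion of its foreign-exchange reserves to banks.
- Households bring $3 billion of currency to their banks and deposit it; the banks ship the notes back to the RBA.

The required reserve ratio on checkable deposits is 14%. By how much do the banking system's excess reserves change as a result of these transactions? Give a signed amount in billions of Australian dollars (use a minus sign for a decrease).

-$22.42 billion

OMO sale (to banks) $68 billion: reserves −$68B, deposits 0.
Discount-window loan $58 billion: reserves +$58B, deposits 0.
FX sale $15 billion: reserves −$15B, deposits 0.
Currency deposit $3 billion: reserves +$3B, deposits +$3B.
Totals: Δreserves = −$22B, Δdeposits = +$3B.
Δrequired reserves = 14% × +$3B = +$0.42B.
Δexcess reserves = Δreserves − Δrequired = −$22B − (+$0.42B) = -$22.42 billion.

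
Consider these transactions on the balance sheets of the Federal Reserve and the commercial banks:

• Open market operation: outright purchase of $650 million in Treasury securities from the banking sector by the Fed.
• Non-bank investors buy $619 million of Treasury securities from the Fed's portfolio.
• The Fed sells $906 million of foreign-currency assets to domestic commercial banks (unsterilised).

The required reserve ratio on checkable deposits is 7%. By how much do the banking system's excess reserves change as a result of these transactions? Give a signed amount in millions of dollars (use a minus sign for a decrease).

OMO purchase (from banks) $650 million: reserves +$650M, deposits 0.
Asset sale (to non-banks) $619 million: reserves −$619M, deposits −$619M.
FX sale $906 million: reserves −$906M, deposits 0.
Totals: Δreserves = −$875M, Δdeposits = −$619M.
Δrequired reserves = 7% × −$619M = −$43.33M.
Δexcess reserves = Δreserves − Δrequired = −$875M − (−$43.33M) = -$831.67 million.

-$831.67 million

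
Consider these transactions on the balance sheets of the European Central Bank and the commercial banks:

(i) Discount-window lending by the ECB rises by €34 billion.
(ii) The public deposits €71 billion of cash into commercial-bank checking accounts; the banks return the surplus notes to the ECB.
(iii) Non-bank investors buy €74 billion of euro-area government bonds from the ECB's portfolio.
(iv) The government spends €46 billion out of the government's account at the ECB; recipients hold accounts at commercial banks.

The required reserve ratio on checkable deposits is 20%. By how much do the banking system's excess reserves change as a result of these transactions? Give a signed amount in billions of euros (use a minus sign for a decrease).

Discount-window loan €34 billion: reserves +€34B, deposits 0.
Currency deposit €71 billion: reserves +€71B, deposits +€71B.
Asset sale (to non-banks) €74 billion: reserves −€74B, deposits −€74B.
Government spending €46 billion: reserves +€46B, deposits +€46B.
Totals: Δreserves = +€77B, Δdeposits = +€43B.
Δrequired reserves = 20% × +€43B = +€8.6B.
Δexcess reserves = Δreserves − Δrequired = +€77B − (+€8.6B) = +€68.4 billion.

+€68.4 billion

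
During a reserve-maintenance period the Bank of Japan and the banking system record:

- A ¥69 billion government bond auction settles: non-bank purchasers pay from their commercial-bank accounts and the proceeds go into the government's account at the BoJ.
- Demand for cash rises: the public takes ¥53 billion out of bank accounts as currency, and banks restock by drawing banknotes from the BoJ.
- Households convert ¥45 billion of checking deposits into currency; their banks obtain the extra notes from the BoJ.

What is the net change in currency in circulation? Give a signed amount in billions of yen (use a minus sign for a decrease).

Government account inflow ¥69 billion: no currency enters or leaves circulation → 0.
Currency withdrawal ¥53 billion: notes leave the central bank → +¥53B.
Currency withdrawal ¥45 billion: notes leave the central bank → +¥45B.
Net: 0 + 53 + 45 = +¥98 billion.

+¥98 billion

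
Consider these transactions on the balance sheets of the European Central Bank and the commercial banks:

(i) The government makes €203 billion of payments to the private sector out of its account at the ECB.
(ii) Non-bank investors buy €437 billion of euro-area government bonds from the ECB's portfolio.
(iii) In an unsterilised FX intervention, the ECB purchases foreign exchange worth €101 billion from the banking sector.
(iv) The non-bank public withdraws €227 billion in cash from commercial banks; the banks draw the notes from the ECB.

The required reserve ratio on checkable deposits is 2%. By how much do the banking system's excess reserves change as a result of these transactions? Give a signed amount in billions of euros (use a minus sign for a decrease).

Government spending €203 billion: reserves +€203B, deposits +€203B.
Asset sale (to non-banks) €437 billion: reserves −€437B, deposits −€437B.
FX purchase €101 billion: reserves +€101B, deposits 0.
Currency withdrawal €227 billion: reserves −€227B, deposits −€227B.
Totals: Δreserves = −€360B, Δdeposits = −€461B.
Δrequired reserves = 2% × −€461B = −€9.22B.
Δexcess reserves = Δreserves − Δrequired = −€360B − (−€9.22B) = -€350.78 billion.

-€350.78 billion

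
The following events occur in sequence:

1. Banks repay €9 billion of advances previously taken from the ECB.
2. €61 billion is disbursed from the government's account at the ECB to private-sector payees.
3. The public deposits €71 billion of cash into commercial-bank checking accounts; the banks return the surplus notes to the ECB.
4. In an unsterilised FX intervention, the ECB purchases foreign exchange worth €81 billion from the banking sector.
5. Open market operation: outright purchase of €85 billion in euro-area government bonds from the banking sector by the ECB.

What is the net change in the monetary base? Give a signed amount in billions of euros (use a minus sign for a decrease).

+€218 billion

Discount-window repayment €9 billion: ECB balance sheet contracts → −€9B.
Government spending €61 billion: a non-base liability converts back to reserves → +€61B.
Currency deposit €71 billion: just a shift between currency and reserves — both are base money → 0.
FX purchase €81 billion: ECB balance sheet expands → +€81B.
OMO purchase (from banks) €85 billion: ECB balance sheet expands → +€85B.
Net: −9 + 61 + 0 + 81 + 85 = +€218 billion.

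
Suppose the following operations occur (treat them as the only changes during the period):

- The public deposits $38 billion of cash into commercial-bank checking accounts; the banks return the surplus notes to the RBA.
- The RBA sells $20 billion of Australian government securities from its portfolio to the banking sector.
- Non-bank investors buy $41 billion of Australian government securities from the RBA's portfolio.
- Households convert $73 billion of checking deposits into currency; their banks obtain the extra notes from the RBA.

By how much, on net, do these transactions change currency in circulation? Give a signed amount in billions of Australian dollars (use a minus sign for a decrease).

RBA balance sheet:
  Assets:      Securities −$61B
  Liabilities: Bank reserves −$96B, Currency in circulation +$35B
So the change in currency in circulation is +$35 billion.

+$35 billion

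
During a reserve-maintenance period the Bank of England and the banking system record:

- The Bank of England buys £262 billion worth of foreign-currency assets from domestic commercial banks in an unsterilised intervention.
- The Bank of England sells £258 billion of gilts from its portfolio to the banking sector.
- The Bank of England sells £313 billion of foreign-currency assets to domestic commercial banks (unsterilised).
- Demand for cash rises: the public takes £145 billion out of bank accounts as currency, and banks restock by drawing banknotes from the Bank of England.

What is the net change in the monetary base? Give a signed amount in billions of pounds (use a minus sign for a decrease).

-£309 billion

FX purchase £262 billion: Bank of England balance sheet expands → +£262B.
OMO sale (to banks) £258 billion: Bank of England balance sheet contracts → −£258B.
FX sale £313 billion: Bank of England balance sheet contracts → −£313B.
Currency withdrawal £145 billion: just a shift between currency and reserves — both are base money → 0.
Net: 262 − 258 − 313 + 0 = -£309 billion.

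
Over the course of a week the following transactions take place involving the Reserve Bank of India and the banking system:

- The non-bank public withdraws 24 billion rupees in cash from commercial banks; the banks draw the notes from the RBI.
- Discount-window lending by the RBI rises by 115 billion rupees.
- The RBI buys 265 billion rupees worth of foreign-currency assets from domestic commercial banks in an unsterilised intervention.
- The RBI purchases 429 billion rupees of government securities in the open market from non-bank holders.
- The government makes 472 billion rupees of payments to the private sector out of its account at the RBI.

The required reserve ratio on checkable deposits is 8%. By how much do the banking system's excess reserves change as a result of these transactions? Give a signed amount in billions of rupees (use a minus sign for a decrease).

+1186.84 billion

Currency withdrawal 24 billion rupees: reserves −24B, deposits −24B.
Discount-window loan 115 billion rupees: reserves +115B, deposits 0.
FX purchase 265 billion rupees: reserves +265B, deposits 0.
Asset purchase (from non-banks) 429 billion rupees: reserves +429B, deposits +429B.
Government spending 472 billion rupees: reserves +472B, deposits +472B.
Totals: Δreserves = +1257B, Δdeposits = +877B.
Δrequired reserves = 8% × +877B = +70.16B.
Δexcess reserves = Δreserves − Δrequired = +1257B − (+70.16B) = +1186.84 billion.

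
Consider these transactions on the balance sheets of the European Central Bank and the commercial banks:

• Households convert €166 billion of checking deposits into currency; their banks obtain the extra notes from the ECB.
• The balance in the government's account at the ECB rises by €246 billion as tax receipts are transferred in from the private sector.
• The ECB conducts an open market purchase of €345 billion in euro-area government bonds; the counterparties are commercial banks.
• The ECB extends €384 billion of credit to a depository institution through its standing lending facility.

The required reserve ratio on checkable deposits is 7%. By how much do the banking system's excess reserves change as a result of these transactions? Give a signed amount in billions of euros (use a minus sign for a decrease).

Currency withdrawal €166 billion: reserves −€166B, deposits −€166B.
Government account inflow €246 billion: reserves −€246B, deposits −€246B.
OMO purchase (from banks) €345 billion: reserves +€345B, deposits 0.
Discount-window loan €384 billion: reserves +€384B, deposits 0.
Totals: Δreserves = +€317B, Δdeposits = −€412B.
Δrequired reserves = 7% × −€412B = −€28.84B.
Δexcess reserves = Δreserves − Δrequired = +€317B − (−€28.84B) = +€345.84 billion.

+€345.84 billion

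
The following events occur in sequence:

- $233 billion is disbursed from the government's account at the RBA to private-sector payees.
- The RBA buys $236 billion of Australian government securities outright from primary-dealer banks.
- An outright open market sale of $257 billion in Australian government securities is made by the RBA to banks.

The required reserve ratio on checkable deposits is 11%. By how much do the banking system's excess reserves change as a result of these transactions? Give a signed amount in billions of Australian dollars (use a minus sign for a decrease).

+$186.37 billion

Government spending $233 billion: reserves +$233B, deposits +$233B.
OMO purchase (from banks) $236 billion: reserves +$236B, deposits 0.
OMO sale (to banks) $257 billion: reserves −$257B, deposits 0.
Totals: Δreserves = +$212B, Δdeposits = +$233B.
Δrequired reserves = 11% × +$233B = +$25.63B.
Δexcess reserves = Δreserves − Δrequired = +$212B − (+$25.63B) = +$186.37 billion.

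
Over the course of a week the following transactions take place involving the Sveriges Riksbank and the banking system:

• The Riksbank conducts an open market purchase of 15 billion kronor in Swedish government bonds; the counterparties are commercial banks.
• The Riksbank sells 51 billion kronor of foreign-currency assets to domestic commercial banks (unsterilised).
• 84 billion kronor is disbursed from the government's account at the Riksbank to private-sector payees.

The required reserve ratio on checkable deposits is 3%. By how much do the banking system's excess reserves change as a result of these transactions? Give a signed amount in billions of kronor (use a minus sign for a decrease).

+45.48 billion

OMO purchase (from banks) 15 billion kronor: reserves +15B, deposits 0.
FX sale 51 billion kronor: reserves −51B, deposits 0.
Government spending 84 billion kronor: reserves +84B, deposits +84B.
Totals: Δreserves = +48B, Δdeposits = +84B.
Δrequired reserves = 3% × +84B = +2.52B.
Δexcess reserves = Δreserves − Δrequired = +48B − (+2.52B) = +45.48 billion.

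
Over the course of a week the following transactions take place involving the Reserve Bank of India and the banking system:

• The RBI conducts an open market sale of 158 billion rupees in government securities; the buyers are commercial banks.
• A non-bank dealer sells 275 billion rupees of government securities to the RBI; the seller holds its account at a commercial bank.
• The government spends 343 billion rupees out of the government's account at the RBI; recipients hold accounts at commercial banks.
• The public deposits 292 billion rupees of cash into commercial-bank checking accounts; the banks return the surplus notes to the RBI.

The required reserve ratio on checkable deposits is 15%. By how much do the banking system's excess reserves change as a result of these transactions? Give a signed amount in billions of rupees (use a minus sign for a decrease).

OMO sale (to banks) 158 billion rupees: reserves −158B, deposits 0.
Asset purchase (from non-banks) 275 billion rupees: reserves +275B, deposits +275B.
Government spending 343 billion rupees: reserves +343B, deposits +343B.
Currency deposit 292 billion rupees: reserves +292B, deposits +292B.
Totals: Δreserves = +752B, Δdeposits = +910B.
Δrequired reserves = 15% × +910B = +136.5B.
Δexcess reserves = Δreserves − Δrequired = +752B − (+136.5B) = +615.5 billion.

+615.5 billion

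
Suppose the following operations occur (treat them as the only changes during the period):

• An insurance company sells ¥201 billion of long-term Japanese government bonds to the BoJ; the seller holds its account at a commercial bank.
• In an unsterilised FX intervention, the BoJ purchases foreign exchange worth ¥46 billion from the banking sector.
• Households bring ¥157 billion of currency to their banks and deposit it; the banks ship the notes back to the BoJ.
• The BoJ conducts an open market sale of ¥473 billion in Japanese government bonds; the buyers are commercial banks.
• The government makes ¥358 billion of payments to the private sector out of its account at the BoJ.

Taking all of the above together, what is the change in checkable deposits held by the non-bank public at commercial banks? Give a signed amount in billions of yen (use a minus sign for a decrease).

+¥716 billion

BoJ balance sheet:
  Assets:      Securities −¥272B, Foreign assets +¥46B
  Liabilities: Bank reserves +¥289B, Currency in circulation −¥157B, Government deposits −¥358B
Commercial banking system:
  Assets:      Reserves at CB +¥289B, Securities +¥473B, Foreign assets −¥46B
  Liabilities: Checkable deposits +¥716B
So the change in checkable deposits held by the non-bank public at commercial banks is +¥716 billion.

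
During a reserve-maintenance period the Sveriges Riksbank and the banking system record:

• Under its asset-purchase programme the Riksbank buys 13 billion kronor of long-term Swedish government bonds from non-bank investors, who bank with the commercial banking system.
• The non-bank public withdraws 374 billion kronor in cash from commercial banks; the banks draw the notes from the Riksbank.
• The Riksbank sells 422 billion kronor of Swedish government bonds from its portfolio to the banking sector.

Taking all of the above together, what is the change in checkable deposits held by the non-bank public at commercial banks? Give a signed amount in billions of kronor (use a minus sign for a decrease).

Riksbank balance sheet:
  Assets:      Securities −409B
  Liabilities: Bank reserves −783B, Currency in circulation +374B
Commercial banking system:
  Assets:      Reserves at CB −783B, Securities +422B
  Liabilities: Checkable deposits −361B
So the change in checkable deposits held by the non-bank public at commercial banks is -361 billion.

-361 billion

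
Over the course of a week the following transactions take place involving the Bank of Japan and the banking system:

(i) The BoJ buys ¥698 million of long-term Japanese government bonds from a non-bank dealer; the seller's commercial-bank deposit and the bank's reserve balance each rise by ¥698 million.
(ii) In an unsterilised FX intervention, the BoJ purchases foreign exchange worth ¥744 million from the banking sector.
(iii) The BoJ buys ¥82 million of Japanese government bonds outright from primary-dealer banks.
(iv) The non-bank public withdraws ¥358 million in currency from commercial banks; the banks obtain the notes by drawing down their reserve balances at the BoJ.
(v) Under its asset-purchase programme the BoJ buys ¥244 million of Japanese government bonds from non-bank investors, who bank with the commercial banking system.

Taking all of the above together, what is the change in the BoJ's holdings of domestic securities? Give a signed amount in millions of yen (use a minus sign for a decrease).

Asset purchase (from non-banks) ¥698 million: securities added to the BoJ's portfolio → +¥698M.
FX purchase ¥744 million: the BoJ's securities portfolio is untouched → 0.
OMO purchase (from banks) ¥82 million: securities added to the BoJ's portfolio → +¥82M.
Currency withdrawal ¥358 million: the BoJ's securities portfolio is untouched → 0.
Asset purchase (from non-banks) ¥244 million: securities added to the BoJ's portfolio → +¥244M.
Net: 698 + 0 + 82 + 0 + 244 = +¥1024 million.

+¥1024 million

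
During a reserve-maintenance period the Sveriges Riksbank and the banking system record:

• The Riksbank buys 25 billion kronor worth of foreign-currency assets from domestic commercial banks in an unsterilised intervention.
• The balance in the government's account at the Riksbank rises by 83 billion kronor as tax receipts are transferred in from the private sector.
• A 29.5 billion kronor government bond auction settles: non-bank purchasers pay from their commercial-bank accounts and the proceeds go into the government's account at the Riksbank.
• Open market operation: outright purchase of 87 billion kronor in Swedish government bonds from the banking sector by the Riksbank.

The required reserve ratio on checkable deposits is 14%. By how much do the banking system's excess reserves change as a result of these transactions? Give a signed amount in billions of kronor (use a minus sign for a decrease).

FX purchase 25 billion kronor: reserves +25B, deposits 0.
Government account inflow 83 billion kronor: reserves −83B, deposits −83B.
Government account inflow 29.5 billion kronor: reserves −29.5B, deposits −29.5B.
OMO purchase (from banks) 87 billion kronor: reserves +87B, deposits 0.
Totals: Δreserves = −0.5B, Δdeposits = −112.5B.
Δrequired reserves = 14% × −112.5B = −15.75B.
Δexcess reserves = Δreserves − Δrequired = −0.5B − (−15.75B) = +15.25 billion.

+15.25 billion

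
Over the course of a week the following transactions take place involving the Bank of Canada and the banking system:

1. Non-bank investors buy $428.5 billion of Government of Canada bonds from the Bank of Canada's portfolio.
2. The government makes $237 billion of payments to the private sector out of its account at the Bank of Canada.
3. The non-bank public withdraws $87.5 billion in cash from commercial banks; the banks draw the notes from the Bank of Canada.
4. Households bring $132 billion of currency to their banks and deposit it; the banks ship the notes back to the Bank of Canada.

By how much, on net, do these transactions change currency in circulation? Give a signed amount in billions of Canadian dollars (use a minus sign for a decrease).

Asset sale (to non-banks) $428.5 billion: no currency enters or leaves circulation → 0.
Government spending $237 billion: no currency enters or leaves circulation → 0.
Currency withdrawal $87.5 billion: notes leave the central bank → +$87.5B.
Currency deposit $132 billion: notes return to the central bank → −$132B.
Net: 0 + 0 + 87.5 − 132 = -$44.5 billion.

-$44.5 billion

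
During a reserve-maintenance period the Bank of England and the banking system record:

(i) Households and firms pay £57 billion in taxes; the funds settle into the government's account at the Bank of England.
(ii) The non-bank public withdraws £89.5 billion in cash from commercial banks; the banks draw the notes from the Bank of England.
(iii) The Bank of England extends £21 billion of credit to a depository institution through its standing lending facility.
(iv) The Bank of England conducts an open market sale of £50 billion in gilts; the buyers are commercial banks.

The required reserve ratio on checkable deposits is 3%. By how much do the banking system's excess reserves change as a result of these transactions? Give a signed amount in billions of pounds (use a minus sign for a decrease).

Government account inflow £57 billion: reserves −£57B, deposits −£57B.
Currency withdrawal £89.5 billion: reserves −£89.5B, deposits −£89.5B.
Discount-window loan £21 billion: reserves +£21B, deposits 0.
OMO sale (to banks) £50 billion: reserves −£50B, deposits 0.
Totals: Δreserves = −£175.5B, Δdeposits = −£146.5B.
Δrequired reserves = 3% × −£146.5B = −£4.395B.
Δexcess reserves = Δreserves − Δrequired = −£175.5B − (−£4.395B) = -£171.105 billion.

-£171.105 billion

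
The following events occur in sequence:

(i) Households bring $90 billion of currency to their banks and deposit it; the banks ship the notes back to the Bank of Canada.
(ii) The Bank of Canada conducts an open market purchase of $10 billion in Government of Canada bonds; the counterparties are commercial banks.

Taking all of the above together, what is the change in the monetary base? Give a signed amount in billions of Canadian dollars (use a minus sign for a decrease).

Bank of Canada balance sheet:
  Assets:      Securities +$10B
  Liabilities: Bank reserves +$100B, Currency in circulation −$90B
Monetary base = currency + reserves: −$90B + (+$100B) = +$10 billion.

+$10 billion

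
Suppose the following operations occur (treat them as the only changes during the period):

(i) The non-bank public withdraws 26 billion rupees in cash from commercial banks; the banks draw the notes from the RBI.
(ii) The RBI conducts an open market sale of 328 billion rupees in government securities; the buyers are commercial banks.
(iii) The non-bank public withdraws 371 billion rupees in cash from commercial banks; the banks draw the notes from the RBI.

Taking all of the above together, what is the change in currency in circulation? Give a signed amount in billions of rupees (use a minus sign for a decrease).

RBI balance sheet:
  Assets:      Securities −328B
  Liabilities: Bank reserves −725B, Currency in circulation +397B
So the change in currency in circulation is +397 billion.

+397 billion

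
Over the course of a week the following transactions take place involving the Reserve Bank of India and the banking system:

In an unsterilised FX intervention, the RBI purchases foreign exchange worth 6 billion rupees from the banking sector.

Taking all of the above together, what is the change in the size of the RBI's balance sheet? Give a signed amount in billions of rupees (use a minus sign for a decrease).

RBI balance sheet:
  Assets:      Foreign assets +6B
  Liabilities: Bank reserves +6B
Change in total RBI assets = +6 billion.

+6 billion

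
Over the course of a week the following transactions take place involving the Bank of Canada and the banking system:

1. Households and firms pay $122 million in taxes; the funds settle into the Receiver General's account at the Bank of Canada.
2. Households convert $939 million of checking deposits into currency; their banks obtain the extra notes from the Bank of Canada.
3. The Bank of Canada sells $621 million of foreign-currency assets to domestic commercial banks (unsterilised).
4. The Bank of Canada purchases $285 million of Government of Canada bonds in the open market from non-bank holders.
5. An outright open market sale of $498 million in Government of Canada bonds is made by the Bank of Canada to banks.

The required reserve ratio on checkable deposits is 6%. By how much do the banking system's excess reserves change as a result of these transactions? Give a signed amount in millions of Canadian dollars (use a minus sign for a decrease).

Government account inflow $122 million: reserves −$122M, deposits −$122M.
Currency withdrawal $939 million: reserves −$939M, deposits −$939M.
FX sale $621 million: reserves −$621M, deposits 0.
Asset purchase (from non-banks) $285 million: reserves +$285M, deposits +$285M.
OMO sale (to banks) $498 million: reserves −$498M, deposits 0.
Totals: Δreserves = −$1895M, Δdeposits = −$776M.
Δrequired reserves = 6% × −$776M = −$46.56M.
Δexcess reserves = Δreserves − Δrequired = −$1895M − (−$46.56M) = -$1848.44 million.

-$1848.44 million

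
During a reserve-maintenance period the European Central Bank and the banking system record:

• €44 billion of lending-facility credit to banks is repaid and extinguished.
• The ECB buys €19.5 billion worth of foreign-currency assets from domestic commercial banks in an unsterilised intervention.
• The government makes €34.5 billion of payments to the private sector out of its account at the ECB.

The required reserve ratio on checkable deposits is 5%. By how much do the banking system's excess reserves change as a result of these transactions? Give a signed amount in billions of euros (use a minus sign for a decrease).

+€8.275 billion

Discount-window repayment €44 billion: reserves −€44B, deposits 0.
FX purchase €19.5 billion: reserves +€19.5B, deposits 0.
Government spending €34.5 billion: reserves +€34.5B, deposits +€34.5B.
Totals: Δreserves = +€10B, Δdeposits = +€34.5B.
Δrequired reserves = 5% × +€34.5B = +€1.725B.
Δexcess reserves = Δreserves − Δrequired = +€10B − (+€1.725B) = +€8.275 billion.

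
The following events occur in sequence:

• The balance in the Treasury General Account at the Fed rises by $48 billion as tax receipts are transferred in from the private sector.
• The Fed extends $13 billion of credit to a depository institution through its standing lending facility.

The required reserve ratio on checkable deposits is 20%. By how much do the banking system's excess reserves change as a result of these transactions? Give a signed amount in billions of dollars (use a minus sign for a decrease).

-$25.4 billion

Government account inflow $48 billion: reserves −$48B, deposits −$48B.
Discount-window loan $13 billion: reserves +$13B, deposits 0.
Totals: Δreserves = −$35B, Δdeposits = −$48B.
Δrequired reserves = 20% × −$48B = −$9.6B.
Δexcess reserves = Δreserves − Δrequired = −$35B − (−$9.6B) = -$25.4 billion.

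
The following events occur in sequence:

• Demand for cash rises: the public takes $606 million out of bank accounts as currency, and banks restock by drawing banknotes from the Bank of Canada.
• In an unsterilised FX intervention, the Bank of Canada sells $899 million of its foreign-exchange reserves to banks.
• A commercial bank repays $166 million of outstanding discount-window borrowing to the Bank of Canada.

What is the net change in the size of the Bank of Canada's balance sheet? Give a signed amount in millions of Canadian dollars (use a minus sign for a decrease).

-$1065 million

Bank of Canada balance sheet:
  Assets:      Loans to banks −$166M, Foreign assets −$899M
  Liabilities: Bank reserves −$1671M, Currency in circulation +$606M
Commercial banking system:
  Assets:      Reserves at CB −$1671M, Foreign assets +$899M
  Liabilities: Checkable deposits −$606M, Borrowings from CB −$166M
Change in total Bank of Canada assets = -$1065 million.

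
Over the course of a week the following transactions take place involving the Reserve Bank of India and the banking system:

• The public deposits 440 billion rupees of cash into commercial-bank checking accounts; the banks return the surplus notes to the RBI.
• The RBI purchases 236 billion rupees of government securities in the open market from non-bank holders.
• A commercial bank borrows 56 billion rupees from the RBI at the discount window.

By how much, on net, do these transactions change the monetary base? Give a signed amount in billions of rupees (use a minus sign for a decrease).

RBI balance sheet:
  Assets:      Securities +236B, Loans to banks +56B
  Liabilities: Bank reserves +732B, Currency in circulation −440B
Commercial banking system:
  Assets:      Reserves at CB +732B
  Liabilities: Checkable deposits +676B, Borrowings from CB +56B
Monetary base = currency + reserves: −440B + (+732B) = +292 billion.

+292 billion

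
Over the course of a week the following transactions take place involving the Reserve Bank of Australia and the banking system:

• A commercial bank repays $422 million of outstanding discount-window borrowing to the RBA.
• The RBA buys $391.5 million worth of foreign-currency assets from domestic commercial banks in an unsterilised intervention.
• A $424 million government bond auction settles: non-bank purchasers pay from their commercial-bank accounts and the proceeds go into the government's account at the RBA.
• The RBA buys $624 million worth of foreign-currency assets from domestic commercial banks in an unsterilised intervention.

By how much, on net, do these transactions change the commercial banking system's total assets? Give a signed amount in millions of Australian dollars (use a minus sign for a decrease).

RBA balance sheet:
  Assets:      Loans to banks −$422M, Foreign assets +$1015.5M
  Liabilities: Bank reserves +$169.5M, Government deposits +$424M
Commercial banking system:
  Assets:      Reserves at CB +$169.5M, Foreign assets −$1015.5M
  Liabilities: Checkable deposits −$424M, Borrowings from CB −$422M
Change in total bank assets = -$846 million.

-$846 million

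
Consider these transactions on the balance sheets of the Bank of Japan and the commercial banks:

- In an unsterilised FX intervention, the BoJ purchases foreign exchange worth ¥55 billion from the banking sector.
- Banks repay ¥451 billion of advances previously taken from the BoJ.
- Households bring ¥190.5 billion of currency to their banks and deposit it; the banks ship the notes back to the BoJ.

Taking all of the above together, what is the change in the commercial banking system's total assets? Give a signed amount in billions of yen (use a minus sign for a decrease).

FX purchase ¥55 billion: just an asset swap on bank balance sheets → 0.
Discount-window repayment ¥451 billion: bank balance sheets shrink → −¥451B.
Currency deposit ¥190.5 billion: bank balance sheets expand → +¥190.5B.
Net: 0 − 451 + 190.5 = -¥260.5 billion.

-¥260.5 billion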